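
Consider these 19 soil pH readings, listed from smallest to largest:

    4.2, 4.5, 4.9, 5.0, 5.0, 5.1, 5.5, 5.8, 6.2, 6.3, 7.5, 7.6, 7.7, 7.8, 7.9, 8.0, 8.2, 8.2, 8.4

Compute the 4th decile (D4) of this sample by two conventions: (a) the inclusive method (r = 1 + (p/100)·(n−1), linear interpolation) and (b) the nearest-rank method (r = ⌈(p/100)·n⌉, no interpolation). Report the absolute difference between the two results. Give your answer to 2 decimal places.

n = 19.
(a) r = 8.2; between ranks 8 (5.8) and 9 (6.2): 5.88.
(b) the nearest-rank method: rank 8 → 5.8.
|5.88 − 5.8| = 0.08.

0.08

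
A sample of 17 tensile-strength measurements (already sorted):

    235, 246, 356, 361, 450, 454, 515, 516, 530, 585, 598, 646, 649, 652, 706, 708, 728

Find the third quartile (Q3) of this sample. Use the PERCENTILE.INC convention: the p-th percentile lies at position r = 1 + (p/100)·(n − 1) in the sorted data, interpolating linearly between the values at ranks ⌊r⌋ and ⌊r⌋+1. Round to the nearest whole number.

n = 17.
r = 1 + (75/100)·(17 − 1) = 1 + 12 = 13.
r is an integer, so P75 is the value at rank 13: 649.

649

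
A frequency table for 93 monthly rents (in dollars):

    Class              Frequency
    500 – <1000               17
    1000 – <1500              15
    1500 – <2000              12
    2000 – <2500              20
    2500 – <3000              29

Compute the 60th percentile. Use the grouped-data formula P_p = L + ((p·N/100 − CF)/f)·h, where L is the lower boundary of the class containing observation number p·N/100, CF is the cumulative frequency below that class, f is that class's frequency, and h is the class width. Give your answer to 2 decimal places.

2295.00

N = 93; target position k = 60/100 · 93 = 55.8.
Cumulative frequencies: 17, 32, 44, 64, 93.
Observation 55.8 falls in the class 2000 – <2500.
L = 2000, CF = 44, f = 20, h = 500.
P60 = 2000 + ((55.8 − 44)/20)·500 = 2000 + 295 = 2295.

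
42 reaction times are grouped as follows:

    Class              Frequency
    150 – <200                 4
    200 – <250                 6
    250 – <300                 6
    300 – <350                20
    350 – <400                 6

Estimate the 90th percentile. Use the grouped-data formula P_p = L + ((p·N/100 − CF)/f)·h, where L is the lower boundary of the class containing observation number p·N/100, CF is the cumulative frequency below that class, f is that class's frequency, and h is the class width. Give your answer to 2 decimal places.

365.00

N = 42; target position k = 90/100 · 42 = 37.8.
Cumulative frequencies: 4, 10, 16, 36, 42.
Observation 37.8 falls in the class 350 – <400.
L = 350, CF = 36, f = 6, h = 50.
P90 = 350 + ((37.8 − 36)/6)·50 = 350 + 15 = 365.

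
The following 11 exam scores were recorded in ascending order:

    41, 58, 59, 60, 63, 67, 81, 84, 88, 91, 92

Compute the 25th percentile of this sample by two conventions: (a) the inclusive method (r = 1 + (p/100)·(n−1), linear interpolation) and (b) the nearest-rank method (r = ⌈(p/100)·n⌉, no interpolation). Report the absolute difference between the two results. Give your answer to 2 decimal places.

n = 11.
(a) r = 3.5; between ranks 3 (59) and 4 (60): 59.5.
(b) the nearest-rank method: rank 3 → 59.
|59.5 − 59| = 0.5.

0.50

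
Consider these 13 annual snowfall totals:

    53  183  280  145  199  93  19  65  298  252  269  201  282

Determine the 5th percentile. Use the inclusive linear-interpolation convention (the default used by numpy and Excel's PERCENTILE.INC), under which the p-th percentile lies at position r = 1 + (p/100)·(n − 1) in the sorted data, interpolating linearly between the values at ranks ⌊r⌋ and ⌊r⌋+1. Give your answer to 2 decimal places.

39.40

Sorted: 19, 53, 65, 93, 145, 183, 199, 201, 252, 269, 280, 282, 298.
n = 13.
r = 1 + (5/100)·(13 − 1) = 1 + 0.6 = 1.6.
Rank 1 is 19 and rank 2 is 53.
Interpolate: 19 + 0.6·(53 − 19) = 19 + 0.6·34 = 39.4.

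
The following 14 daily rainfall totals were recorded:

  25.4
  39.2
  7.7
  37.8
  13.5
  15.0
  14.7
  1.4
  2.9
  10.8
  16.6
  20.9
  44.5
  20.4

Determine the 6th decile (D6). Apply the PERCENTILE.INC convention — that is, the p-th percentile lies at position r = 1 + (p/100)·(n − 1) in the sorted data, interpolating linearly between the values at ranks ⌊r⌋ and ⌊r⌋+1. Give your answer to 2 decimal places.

19.64

Sorted: 1.4, 2.9, 7.7, 10.8, 13.5, 14.7, 15.0, 16.6, 20.4, 20.9, 25.4, 37.8, 39.2, 44.5.
n = 14.
r = 1 + (60/100)·(14 − 1) = 1 + 7.8 = 8.8.
Rank 8 is 16.6 and rank 9 is 20.4.
Interpolate: 16.6 + 0.8·(20.4 − 16.6) = 16.6 + 0.8·3.8 = 19.64.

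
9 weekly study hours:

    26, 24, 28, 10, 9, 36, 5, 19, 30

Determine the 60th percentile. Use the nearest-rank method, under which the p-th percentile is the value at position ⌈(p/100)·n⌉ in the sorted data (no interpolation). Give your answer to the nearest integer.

Sorted: 5, 9, 10, 19, 24, 26, 28, 30, 36.
n = 9.
Position = ⌈60/100 · 9⌉ = ⌈5.4⌉ = 6.
The value at rank 6 is 26.

26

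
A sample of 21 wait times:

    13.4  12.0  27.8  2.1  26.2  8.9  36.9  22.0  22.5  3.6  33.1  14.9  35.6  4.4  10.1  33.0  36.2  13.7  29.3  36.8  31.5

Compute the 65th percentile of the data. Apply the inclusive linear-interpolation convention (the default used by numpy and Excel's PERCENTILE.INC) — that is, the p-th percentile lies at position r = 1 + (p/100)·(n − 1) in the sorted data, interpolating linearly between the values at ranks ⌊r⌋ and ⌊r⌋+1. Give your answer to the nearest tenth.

29.3

Sorted: 2.1, 3.6, 4.4, 8.9, 10.1, 12.0, 13.4, 13.7, 14.9, 22.0, 22.5, 26.2, 27.8, 29.3, 31.5, 33.0, 33.1, 35.6, 36.2, 36.8, 36.9.
n = 21.
r = 1 + (65/100)·(21 − 1) = 1 + 13 = 14.
r is an integer, so P65 is the value at rank 14: 29.3.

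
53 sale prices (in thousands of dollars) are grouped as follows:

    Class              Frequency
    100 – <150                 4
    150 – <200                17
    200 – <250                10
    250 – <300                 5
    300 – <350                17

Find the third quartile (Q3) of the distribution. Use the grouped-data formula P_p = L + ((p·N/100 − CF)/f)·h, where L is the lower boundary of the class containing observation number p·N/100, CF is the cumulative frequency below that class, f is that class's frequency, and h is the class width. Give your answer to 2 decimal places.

N = 53; target position k = 75/100 · 53 = 39.75.
Cumulative frequencies: 4, 21, 31, 36, 53.
Observation 39.75 falls in the class 300 – <350.
L = 300, CF = 36, f = 17, h = 50.
P75 = 300 + ((39.75 − 36)/17)·50 = 300 + 11.0294 = 311.029.

311.03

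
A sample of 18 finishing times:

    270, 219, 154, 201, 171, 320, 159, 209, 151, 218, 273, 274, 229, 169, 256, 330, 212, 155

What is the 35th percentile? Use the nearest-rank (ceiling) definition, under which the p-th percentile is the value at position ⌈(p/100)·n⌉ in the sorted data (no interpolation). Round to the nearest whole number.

Sorted: 151, 154, 155, 159, 169, 171, 201, 209, 212, 218, 219, 229, 256, 270, 273, 274, 320, 330.
n = 18.
Position = ⌈35/100 · 18⌉ = ⌈6.3⌉ = 7.
The value at rank 7 is 201.

201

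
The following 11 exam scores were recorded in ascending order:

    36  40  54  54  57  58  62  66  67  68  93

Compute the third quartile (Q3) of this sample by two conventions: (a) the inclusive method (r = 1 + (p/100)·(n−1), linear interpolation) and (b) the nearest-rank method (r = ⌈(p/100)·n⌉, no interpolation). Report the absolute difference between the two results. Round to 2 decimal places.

0.50

n = 11.
(a) r = 8.5; between ranks 8 (66) and 9 (67): 66.5.
(b) the nearest-rank method: rank 9 → 67.
|66.5 − 67| = 0.5.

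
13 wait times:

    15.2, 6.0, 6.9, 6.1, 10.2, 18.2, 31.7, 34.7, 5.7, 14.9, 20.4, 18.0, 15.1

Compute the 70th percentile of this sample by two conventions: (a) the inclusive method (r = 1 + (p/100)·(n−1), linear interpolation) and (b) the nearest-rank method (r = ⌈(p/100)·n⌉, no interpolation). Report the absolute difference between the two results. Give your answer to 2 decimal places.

Sorted: 5.7, 6.0, 6.1, 6.9, 10.2, 14.9, 15.1, 15.2, 18.0, 18.2, 20.4, 31.7, 34.7.
n = 13.
(a) r = 9.4; between ranks 9 (18.0) and 10 (18.2): 18.08.
(b) the nearest-rank method: rank 10 → 18.2.
|18.08 − 18.2| = 0.12.

0.12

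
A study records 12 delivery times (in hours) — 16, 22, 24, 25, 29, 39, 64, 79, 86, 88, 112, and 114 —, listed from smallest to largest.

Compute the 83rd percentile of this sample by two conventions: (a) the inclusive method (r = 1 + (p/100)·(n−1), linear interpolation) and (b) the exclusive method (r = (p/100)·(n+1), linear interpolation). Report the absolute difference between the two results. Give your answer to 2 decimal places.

n = 12.
(a) r = 10.13; between ranks 10 (88) and 11 (112): 91.12.
(b) r = 10.79; between ranks 10 (88) and 11 (112): 106.96.
|91.12 − 106.96| = 15.84.

15.84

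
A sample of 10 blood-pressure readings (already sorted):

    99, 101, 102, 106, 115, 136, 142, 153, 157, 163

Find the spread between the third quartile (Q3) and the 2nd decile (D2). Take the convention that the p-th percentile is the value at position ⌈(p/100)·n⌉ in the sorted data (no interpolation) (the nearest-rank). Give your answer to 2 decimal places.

n = 10.
P20: rank ⌈20/100·10⌉ = 2 → 101.
P75: rank ⌈75/100·10⌉ = 8 → 153.
Difference: 153 − 101 = 52.

52.00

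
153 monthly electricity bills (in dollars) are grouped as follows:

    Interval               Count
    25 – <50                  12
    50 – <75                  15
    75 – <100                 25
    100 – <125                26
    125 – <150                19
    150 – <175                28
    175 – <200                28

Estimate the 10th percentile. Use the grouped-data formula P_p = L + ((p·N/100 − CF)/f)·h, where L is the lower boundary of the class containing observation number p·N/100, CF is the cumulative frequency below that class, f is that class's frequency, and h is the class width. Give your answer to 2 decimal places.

55.50

N = 153; target position k = 10/100 · 153 = 15.3.
Cumulative frequencies: 12, 27, 52, 78, 97, 125, 153.
Observation 15.3 falls in the class 50 – <75.
L = 50, CF = 12, f = 15, h = 25.
P10 = 50 + ((15.3 − 12)/15)·25 = 50 + 5.5 = 55.5.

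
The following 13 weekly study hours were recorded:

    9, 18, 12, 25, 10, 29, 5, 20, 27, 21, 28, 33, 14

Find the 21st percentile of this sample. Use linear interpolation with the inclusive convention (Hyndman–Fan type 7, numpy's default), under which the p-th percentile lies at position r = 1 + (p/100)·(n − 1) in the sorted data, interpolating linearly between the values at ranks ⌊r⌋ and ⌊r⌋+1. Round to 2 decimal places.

Sorted: 5, 9, 10, 12, 14, 18, 20, 21, 25, 27, 28, 29, 33.
n = 13.
r = 1 + (21/100)·(13 − 1) = 1 + 2.52 = 3.52.
Rank 3 is 10 and rank 4 is 12.
Interpolate: 10 + 0.52·(12 − 10) = 10 + 0.52·2 = 11.04.

11.04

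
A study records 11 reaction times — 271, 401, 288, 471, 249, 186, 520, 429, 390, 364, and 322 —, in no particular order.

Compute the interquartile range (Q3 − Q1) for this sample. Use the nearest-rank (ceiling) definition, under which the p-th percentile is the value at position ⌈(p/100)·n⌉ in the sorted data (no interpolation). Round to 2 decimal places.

158.00

Sorted: 186, 249, 271, 288, 322, 364, 390, 401, 429, 471, 520.
n = 11.
P25: rank ⌈25/100·11⌉ = 3 → 271.
P75: rank ⌈75/100·11⌉ = 9 → 429.
Difference: 429 − 271 = 158.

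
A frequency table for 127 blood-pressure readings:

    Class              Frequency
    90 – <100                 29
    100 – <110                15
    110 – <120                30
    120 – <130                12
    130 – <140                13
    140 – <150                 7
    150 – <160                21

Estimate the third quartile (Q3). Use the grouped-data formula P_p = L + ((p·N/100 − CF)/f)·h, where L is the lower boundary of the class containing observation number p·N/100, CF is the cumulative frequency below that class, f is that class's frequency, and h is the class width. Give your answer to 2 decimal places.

137.12

N = 127; target position k = 75/100 · 127 = 95.25.
Cumulative frequencies: 29, 44, 74, 86, 99, 106, 127.
Observation 95.25 falls in the class 130 – <140.
L = 130, CF = 86, f = 13, h = 10.
P75 = 130 + ((95.25 − 86)/13)·10 = 130 + 7.11538 = 137.115.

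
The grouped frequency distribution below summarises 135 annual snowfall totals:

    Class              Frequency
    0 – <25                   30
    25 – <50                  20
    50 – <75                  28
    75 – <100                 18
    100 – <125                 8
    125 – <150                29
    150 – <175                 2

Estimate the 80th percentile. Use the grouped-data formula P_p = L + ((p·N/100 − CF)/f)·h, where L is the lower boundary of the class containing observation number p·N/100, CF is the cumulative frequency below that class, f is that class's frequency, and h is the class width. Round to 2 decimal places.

128.45

N = 135; target position k = 80/100 · 135 = 108.
Cumulative frequencies: 30, 50, 78, 96, 104, 133, 135.
Observation 108 falls in the class 125 – <150.
L = 125, CF = 104, f = 29, h = 25.
P80 = 125 + ((108 − 104)/29)·25 = 125 + 3.44828 = 128.448.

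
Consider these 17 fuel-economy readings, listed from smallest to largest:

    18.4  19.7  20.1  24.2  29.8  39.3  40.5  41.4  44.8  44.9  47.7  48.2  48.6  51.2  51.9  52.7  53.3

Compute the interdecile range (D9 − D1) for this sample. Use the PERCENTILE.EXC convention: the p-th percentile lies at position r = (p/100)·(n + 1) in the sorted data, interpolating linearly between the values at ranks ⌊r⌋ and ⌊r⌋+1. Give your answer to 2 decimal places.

n = 17.
P10: r = 1.8; ranks 1–2 are 18.4, 19.7; interpolating gives 19.44.
P90: r = 16.2; ranks 16–17 are 52.7, 53.3; interpolating gives 52.82.
Difference: 52.82 − 19.44 = 33.38.

33.38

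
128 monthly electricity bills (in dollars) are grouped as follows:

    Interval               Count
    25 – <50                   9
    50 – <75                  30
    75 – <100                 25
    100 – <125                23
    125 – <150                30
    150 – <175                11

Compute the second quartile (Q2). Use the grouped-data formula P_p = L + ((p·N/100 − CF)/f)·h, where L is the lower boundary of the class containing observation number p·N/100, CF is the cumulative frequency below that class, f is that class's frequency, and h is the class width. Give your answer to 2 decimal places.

100.00

N = 128; target position k = 50/100 · 128 = 64.
Cumulative frequencies: 9, 39, 64, 87, 117, 128.
Observation 64 falls in the class 75 – <100.
L = 75, CF = 39, f = 25, h = 25.
P50 = 75 + ((64 − 39)/25)·25 = 75 + 25 = 100.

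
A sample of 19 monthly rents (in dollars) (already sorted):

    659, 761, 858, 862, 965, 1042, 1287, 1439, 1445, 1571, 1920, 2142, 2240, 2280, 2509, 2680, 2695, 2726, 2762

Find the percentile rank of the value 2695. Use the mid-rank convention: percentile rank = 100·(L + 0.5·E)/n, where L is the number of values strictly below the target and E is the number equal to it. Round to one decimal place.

86.8

Count below 2695: L = 16; count equal: E = 1; n = 19.
Percentile rank = 100·(16 + 0.5·1)/19 = 100·16.5/19 = 86.84.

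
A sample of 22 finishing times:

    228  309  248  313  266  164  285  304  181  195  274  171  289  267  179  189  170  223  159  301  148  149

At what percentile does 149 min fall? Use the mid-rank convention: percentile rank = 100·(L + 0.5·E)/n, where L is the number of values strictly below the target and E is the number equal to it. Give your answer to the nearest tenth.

Sorted: 148, 149, 159, 164, 170, 171, 179, 181, 189, 195, 223, 228, 248, 266, 267, 274, 285, 289, 301, 304, 309, 313.
Count below 149: L = 1; count equal: E = 1; n = 22.
Percentile rank = 100·(1 + 0.5·1)/22 = 100·1.5/22 = 6.818.

6.8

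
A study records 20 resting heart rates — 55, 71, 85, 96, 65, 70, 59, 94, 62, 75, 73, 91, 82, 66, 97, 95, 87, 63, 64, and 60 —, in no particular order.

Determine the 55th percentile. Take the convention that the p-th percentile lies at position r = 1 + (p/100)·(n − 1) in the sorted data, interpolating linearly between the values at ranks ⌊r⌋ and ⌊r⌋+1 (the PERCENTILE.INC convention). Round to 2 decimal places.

73.90

Sorted: 55, 59, 60, 62, 63, 64, 65, 66, 70, 71, 73, 75, 82, 85, 87, 91, 94, 95, 96, 97.
n = 20.
r = 1 + (55/100)·(20 − 1) = 1 + 10.45 = 11.45.
Rank 11 is 73 and rank 12 is 75.
Interpolate: 73 + 0.45·(75 − 73) = 73 + 0.45·2 = 73.9.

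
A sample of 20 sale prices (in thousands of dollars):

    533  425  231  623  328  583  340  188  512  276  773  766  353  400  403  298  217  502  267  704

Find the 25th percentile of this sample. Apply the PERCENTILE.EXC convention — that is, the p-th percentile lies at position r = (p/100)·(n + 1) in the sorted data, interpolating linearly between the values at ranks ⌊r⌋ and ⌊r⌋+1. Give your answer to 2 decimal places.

281.50

Sorted: 188, 217, 231, 267, 276, 298, 328, 340, 353, 400, 403, 425, 502, 512, 533, 583, 623, 704, 766, 773.
n = 20.
r = (25/100)·(20 + 1) = 5.25.
Rank 5 is 276 and rank 6 is 298.
Interpolate: 276 + 0.25·(298 − 276) = 276 + 0.25·22 = 281.5.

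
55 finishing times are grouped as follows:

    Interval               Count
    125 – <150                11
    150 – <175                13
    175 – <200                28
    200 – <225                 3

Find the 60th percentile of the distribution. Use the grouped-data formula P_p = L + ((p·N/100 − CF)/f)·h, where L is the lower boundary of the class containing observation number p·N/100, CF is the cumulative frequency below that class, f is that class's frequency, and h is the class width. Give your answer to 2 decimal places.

183.04

N = 55; target position k = 60/100 · 55 = 33.
Cumulative frequencies: 11, 24, 52, 55.
Observation 33 falls in the class 175 – <200.
L = 175, CF = 24, f = 28, h = 25.
P60 = 175 + ((33 − 24)/28)·25 = 175 + 8.03571 = 183.036.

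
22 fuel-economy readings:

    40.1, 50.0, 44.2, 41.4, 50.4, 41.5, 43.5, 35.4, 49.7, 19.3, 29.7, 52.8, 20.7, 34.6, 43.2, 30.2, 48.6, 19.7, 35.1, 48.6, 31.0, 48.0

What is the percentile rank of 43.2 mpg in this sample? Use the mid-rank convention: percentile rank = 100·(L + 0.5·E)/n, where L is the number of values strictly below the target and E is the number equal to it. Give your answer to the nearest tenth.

Sorted: 19.3, 19.7, 20.7, 29.7, 30.2, 31.0, 34.6, 35.1, 35.4, 40.1, 41.4, 41.5, 43.2, 43.5, 44.2, 48.0, 48.6, 48.6, 49.7, 50.0, 50.4, 52.8.
Count below 43.2: L = 12; count equal: E = 1; n = 22.
Percentile rank = 100·(12 + 0.5·1)/22 = 100·12.5/22 = 56.82.

56.8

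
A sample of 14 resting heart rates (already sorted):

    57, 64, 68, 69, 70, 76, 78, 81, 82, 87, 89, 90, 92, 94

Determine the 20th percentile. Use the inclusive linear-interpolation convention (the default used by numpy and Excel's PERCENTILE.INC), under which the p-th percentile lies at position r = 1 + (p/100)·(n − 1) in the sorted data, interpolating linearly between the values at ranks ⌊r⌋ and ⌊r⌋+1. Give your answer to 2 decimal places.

68.60

n = 14.
r = 1 + (20/100)·(14 − 1) = 1 + 2.6 = 3.6.
Rank 3 is 68 and rank 4 is 69.
Interpolate: 68 + 0.6·(69 − 68) = 68 + 0.6·1 = 68.6.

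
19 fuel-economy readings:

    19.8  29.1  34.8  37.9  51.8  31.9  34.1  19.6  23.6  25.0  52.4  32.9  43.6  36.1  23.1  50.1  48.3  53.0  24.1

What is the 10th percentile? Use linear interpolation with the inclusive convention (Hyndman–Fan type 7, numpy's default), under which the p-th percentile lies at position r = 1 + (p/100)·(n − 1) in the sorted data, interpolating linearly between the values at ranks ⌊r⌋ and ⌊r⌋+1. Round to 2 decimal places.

Sorted: 19.6, 19.8, 23.1, 23.6, 24.1, 25.0, 29.1, 31.9, 32.9, 34.1, 34.8, 36.1, 37.9, 43.6, 48.3, 50.1, 51.8, 52.4, 53.0.
n = 19.
r = 1 + (10/100)·(19 − 1) = 1 + 1.8 = 2.8.
Rank 2 is 19.8 and rank 3 is 23.1.
Interpolate: 19.8 + 0.8·(23.1 − 19.8) = 19.8 + 0.8·3.3 = 22.44.

22.44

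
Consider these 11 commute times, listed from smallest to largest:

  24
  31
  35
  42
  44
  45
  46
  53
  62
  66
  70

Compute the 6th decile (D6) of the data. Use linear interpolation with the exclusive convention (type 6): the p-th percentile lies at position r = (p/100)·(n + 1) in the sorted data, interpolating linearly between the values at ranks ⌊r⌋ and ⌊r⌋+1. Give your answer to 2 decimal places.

n = 11.
r = (60/100)·(11 + 1) = 7.2.
Rank 7 is 46 and rank 8 is 53.
Interpolate: 46 + 0.2·(53 − 46) = 46 + 0.2·7 = 47.4.

47.40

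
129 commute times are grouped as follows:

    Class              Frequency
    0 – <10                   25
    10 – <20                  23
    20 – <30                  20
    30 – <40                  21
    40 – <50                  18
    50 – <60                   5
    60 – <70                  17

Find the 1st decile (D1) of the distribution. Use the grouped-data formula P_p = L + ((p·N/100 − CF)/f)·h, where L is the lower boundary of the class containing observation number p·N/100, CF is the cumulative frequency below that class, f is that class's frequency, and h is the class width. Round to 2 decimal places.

5.16

N = 129; target position k = 10/100 · 129 = 12.9.
Cumulative frequencies: 25, 48, 68, 89, 107, 112, 129.
Observation 12.9 falls in the class 0 – <10.
L = 0, CF = 0, f = 25, h = 10.
P10 = 0 + ((12.9 − 0)/25)·10 = 0 + 5.16 = 5.16.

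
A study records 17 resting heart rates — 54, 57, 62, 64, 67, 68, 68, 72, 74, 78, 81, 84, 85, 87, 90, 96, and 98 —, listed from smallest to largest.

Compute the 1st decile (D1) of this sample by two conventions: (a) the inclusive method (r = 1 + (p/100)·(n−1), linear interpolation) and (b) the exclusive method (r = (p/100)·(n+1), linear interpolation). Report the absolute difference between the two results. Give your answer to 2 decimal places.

3.60

n = 17.
(a) r = 2.6; between ranks 2 (57) and 3 (62): 60.
(b) r = 1.8; between ranks 1 (54) and 2 (57): 56.4.
|60 − 56.4| = 3.6.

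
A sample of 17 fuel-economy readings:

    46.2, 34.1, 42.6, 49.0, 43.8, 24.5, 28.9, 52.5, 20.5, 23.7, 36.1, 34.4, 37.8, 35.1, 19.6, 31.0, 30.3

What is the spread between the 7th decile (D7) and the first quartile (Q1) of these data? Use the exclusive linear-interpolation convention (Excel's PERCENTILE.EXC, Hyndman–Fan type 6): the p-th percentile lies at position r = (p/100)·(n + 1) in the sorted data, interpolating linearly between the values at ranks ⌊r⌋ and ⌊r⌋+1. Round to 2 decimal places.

13.98

Sorted: 19.6, 20.5, 23.7, 24.5, 28.9, 30.3, 31.0, 34.1, 34.4, 35.1, 36.1, 37.8, 42.6, 43.8, 46.2, 49.0, 52.5.
n = 17.
P25: r = 4.5; ranks 4–5 are 24.5, 28.9; interpolating gives 26.7.
P70: r = 12.6; ranks 12–13 are 37.8, 42.6; interpolating gives 40.68.
Difference: 40.68 − 26.7 = 13.98.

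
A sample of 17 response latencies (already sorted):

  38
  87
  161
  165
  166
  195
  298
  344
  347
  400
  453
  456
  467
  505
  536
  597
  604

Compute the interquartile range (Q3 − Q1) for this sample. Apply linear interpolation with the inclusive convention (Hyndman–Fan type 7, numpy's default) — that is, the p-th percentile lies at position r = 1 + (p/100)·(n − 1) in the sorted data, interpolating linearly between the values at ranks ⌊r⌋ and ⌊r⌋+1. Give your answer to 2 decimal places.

n = 17.
P25: r = 5 (integer) → 166.
P75: r = 13 (integer) → 467.
Difference: 467 − 166 = 301.

301.00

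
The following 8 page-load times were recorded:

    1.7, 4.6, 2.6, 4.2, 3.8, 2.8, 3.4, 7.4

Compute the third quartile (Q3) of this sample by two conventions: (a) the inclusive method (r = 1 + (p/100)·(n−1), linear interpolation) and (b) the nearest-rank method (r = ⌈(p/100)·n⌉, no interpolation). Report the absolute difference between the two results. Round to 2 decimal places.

Sorted: 1.7, 2.6, 2.8, 3.4, 3.8, 4.2, 4.6, 7.4.
n = 8.
(a) r = 6.25; between ranks 6 (4.2) and 7 (4.6): 4.3.
(b) the nearest-rank method: rank 6 → 4.2.
|4.3 − 4.2| = 0.1.

0.10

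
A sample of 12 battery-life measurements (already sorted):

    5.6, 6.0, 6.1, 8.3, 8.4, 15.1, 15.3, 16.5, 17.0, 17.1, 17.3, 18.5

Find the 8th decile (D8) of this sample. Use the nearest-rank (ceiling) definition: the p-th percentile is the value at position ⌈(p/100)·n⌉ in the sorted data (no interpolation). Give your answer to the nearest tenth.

n = 12.
Position = ⌈80/100 · 12⌉ = ⌈9.6⌉ = 10.
The value at rank 10 is 17.1.

17.1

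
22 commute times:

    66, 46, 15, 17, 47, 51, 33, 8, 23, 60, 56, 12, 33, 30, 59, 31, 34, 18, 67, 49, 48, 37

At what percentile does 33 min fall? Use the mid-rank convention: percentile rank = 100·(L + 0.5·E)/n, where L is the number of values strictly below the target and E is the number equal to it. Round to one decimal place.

40.9

Sorted: 8, 12, 15, 17, 18, 23, 30, 31, 33, 33, 34, 37, 46, 47, 48, 49, 51, 56, 59, 60, 66, 67.
Count below 33: L = 8; count equal: E = 2; n = 22.
Percentile rank = 100·(8 + 0.5·2)/22 = 100·9/22 = 40.91.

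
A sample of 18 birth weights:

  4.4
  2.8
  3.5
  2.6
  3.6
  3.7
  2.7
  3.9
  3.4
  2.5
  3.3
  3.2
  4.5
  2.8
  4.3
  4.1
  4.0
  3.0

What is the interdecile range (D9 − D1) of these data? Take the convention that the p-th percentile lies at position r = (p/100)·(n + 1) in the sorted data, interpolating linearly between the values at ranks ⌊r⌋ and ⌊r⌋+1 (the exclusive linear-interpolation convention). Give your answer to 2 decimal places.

Sorted: 2.5, 2.6, 2.7, 2.8, 2.8, 3.0, 3.2, 3.3, 3.4, 3.5, 3.6, 3.7, 3.9, 4.0, 4.1, 4.3, 4.4, 4.5.
n = 18.
P10: r = 1.9; ranks 1–2 are 2.5, 2.6; interpolating gives 2.59.
P90: r = 17.1; ranks 17–18 are 4.4, 4.5; interpolating gives 4.41.
Difference: 4.41 − 2.59 = 1.82.

1.82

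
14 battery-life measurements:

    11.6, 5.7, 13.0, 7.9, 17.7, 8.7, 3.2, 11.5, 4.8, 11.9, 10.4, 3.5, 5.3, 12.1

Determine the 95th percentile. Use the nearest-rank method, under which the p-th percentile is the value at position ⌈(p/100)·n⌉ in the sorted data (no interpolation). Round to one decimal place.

17.7

Sorted: 3.2, 3.5, 4.8, 5.3, 5.7, 7.9, 8.7, 10.4, 11.5, 11.6, 11.9, 12.1, 13.0, 17.7.
n = 14.
Position = ⌈95/100 · 14⌉ = ⌈13.3⌉ = 14.
The value at rank 14 is 17.7.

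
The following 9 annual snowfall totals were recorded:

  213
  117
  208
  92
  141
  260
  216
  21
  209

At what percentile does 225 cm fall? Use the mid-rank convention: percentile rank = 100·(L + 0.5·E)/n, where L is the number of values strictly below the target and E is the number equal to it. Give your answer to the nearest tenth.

88.9

Sorted: 21, 92, 117, 141, 208, 209, 213, 216, 260.
Count below 225: L = 8; count equal: E = 0; n = 9.
Percentile rank = 100·(8 + 0.5·0)/9 = 100·8/9 = 88.89.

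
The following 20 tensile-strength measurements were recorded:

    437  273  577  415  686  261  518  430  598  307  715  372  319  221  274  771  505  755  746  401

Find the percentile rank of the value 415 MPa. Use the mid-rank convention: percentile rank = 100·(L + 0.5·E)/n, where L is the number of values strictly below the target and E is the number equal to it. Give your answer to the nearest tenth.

Sorted: 221, 261, 273, 274, 307, 319, 372, 401, 415, 430, 437, 505, 518, 577, 598, 686, 715, 746, 755, 771.
Count below 415: L = 8; count equal: E = 1; n = 20.
Percentile rank = 100·(8 + 0.5·1)/20 = 100·8.5/20 = 42.5.

42.5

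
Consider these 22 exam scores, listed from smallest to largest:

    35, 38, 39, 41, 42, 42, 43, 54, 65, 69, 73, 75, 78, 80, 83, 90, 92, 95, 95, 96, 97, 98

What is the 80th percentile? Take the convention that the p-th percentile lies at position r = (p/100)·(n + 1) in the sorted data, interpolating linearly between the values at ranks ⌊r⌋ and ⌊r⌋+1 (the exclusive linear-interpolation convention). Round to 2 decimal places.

95.00

n = 22.
r = (80/100)·(22 + 1) = 18.4.
Rank 18 is 95 and rank 19 is 95.
Interpolate: 95 + 0.4·(95 − 95) = 95 + 0.4·0 = 95.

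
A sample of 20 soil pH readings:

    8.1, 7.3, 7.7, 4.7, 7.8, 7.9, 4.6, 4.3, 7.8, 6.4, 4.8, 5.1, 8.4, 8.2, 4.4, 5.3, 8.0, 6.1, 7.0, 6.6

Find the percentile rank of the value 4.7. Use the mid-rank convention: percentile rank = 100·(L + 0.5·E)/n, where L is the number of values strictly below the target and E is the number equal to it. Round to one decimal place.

Sorted: 4.3, 4.4, 4.6, 4.7, 4.8, 5.1, 5.3, 6.1, 6.4, 6.6, 7.0, 7.3, 7.7, 7.8, 7.8, 7.9, 8.0, 8.1, 8.2, 8.4.
Count below 4.7: L = 3; count equal: E = 1; n = 20.
Percentile rank = 100·(3 + 0.5·1)/20 = 100·3.5/20 = 17.5.

17.5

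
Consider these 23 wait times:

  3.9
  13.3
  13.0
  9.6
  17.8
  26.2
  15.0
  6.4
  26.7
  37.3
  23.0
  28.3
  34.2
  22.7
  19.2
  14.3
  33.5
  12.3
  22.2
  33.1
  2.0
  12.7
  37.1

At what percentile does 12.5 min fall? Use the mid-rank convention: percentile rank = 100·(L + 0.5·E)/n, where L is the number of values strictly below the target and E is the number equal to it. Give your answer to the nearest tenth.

21.7

Sorted: 2.0, 3.9, 6.4, 9.6, 12.3, 12.7, 13.0, 13.3, 14.3, 15.0, 17.8, 19.2, 22.2, 22.7, 23.0, 26.2, 26.7, 28.3, 33.1, 33.5, 34.2, 37.1, 37.3.
Count below 12.5: L = 5; count equal: E = 0; n = 23.
Percentile rank = 100·(5 + 0.5·0)/23 = 100·5/23 = 21.74.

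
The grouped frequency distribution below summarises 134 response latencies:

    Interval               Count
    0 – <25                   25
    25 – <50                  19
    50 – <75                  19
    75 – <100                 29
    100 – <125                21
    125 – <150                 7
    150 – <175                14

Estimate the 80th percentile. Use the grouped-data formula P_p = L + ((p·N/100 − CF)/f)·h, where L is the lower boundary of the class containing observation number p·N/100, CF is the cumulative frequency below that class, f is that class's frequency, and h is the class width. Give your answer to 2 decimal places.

N = 134; target position k = 80/100 · 134 = 107.2.
Cumulative frequencies: 25, 44, 63, 92, 113, 120, 134.
Observation 107.2 falls in the class 100 – <125.
L = 100, CF = 92, f = 21, h = 25.
P80 = 100 + ((107.2 − 92)/21)·25 = 100 + 18.0952 = 118.095.

118.10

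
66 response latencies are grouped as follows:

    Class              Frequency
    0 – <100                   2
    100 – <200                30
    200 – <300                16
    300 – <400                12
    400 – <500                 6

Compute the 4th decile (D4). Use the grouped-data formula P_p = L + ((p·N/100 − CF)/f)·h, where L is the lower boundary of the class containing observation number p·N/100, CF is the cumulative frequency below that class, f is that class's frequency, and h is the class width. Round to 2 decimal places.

N = 66; target position k = 40/100 · 66 = 26.4.
Cumulative frequencies: 2, 32, 48, 60, 66.
Observation 26.4 falls in the class 100 – <200.
L = 100, CF = 2, f = 30, h = 100.
P40 = 100 + ((26.4 − 2)/30)·100 = 100 + 81.3333 = 181.333.

181.33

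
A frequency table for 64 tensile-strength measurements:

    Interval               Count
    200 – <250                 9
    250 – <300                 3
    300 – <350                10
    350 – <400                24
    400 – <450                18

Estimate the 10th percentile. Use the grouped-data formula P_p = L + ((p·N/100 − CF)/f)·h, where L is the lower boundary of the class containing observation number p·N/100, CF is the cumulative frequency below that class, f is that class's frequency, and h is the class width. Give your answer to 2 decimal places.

N = 64; target position k = 10/100 · 64 = 6.4.
Cumulative frequencies: 9, 12, 22, 46, 64.
Observation 6.4 falls in the class 200 – <250.
L = 200, CF = 0, f = 9, h = 50.
P10 = 200 + ((6.4 − 0)/9)·50 = 200 + 35.5556 = 235.556.

235.56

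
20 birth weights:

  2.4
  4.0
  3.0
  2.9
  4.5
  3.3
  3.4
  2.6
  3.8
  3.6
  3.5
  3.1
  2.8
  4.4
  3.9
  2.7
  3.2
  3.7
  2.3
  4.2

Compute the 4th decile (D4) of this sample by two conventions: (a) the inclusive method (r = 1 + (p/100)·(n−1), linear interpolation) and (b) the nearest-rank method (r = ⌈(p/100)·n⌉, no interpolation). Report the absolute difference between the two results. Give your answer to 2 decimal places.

0.06

Sorted: 2.3, 2.4, 2.6, 2.7, 2.8, 2.9, 3.0, 3.1, 3.2, 3.3, 3.4, 3.5, 3.6, 3.7, 3.8, 3.9, 4.0, 4.2, 4.4, 4.5.
n = 20.
(a) r = 8.6; between ranks 8 (3.1) and 9 (3.2): 3.16.
(b) the nearest-rank method: rank 8 → 3.1.
|3.16 − 3.1| = 0.06.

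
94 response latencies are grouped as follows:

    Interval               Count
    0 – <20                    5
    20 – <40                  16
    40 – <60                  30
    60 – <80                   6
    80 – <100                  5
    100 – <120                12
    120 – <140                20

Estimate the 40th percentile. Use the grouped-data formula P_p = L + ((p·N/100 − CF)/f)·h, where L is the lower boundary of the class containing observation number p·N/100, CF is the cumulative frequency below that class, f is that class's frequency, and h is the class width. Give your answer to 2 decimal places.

51.07

N = 94; target position k = 40/100 · 94 = 37.6.
Cumulative frequencies: 5, 21, 51, 57, 62, 74, 94.
Observation 37.6 falls in the class 40 – <60.
L = 40, CF = 21, f = 30, h = 20.
P40 = 40 + ((37.6 − 21)/30)·20 = 40 + 11.0667 = 51.0667.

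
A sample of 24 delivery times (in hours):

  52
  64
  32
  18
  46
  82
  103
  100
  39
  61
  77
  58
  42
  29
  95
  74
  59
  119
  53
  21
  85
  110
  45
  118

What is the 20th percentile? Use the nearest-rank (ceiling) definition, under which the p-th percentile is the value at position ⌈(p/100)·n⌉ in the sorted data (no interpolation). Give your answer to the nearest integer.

Sorted: 18, 21, 29, 32, 39, 42, 45, 46, 52, 53, 58, 59, 61, 64, 74, 77, 82, 85, 95, 100, 103, 110, 118, 119.
n = 24.
Position = ⌈20/100 · 24⌉ = ⌈4.8⌉ = 5.
The value at rank 5 is 39.

39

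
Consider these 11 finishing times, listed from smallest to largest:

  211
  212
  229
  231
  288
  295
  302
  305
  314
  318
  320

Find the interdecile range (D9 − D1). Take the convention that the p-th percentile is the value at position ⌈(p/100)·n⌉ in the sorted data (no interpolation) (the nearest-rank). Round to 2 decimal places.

n = 11.
P10: rank ⌈10/100·11⌉ = 2 → 212.
P90: rank ⌈90/100·11⌉ = 10 → 318.
Difference: 318 − 212 = 106.

106.00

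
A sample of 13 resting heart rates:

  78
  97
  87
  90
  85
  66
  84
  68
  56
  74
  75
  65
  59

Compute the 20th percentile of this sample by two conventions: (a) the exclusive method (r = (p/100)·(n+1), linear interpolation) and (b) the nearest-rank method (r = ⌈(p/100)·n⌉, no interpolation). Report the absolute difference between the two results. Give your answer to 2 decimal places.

Sorted: 56, 59, 65, 66, 68, 74, 75, 78, 84, 85, 87, 90, 97.
n = 13.
(a) r = 2.8; between ranks 2 (59) and 3 (65): 63.8.
(b) the nearest-rank method: rank 3 → 65.
|63.8 − 65| = 1.2.

1.20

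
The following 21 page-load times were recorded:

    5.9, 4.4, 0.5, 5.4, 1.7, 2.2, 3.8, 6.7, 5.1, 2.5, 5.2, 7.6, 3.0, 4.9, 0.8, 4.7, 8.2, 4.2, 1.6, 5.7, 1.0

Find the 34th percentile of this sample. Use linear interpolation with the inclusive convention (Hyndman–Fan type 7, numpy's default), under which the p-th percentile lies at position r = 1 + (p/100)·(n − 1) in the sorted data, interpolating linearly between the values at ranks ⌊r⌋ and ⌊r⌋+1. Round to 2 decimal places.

Sorted: 0.5, 0.8, 1.0, 1.6, 1.7, 2.2, 2.5, 3.0, 3.8, 4.2, 4.4, 4.7, 4.9, 5.1, 5.2, 5.4, 5.7, 5.9, 6.7, 7.6, 8.2.
n = 21.
r = 1 + (34/100)·(21 − 1) = 1 + 6.8 = 7.8.
Rank 7 is 2.5 and rank 8 is 3.0.
Interpolate: 2.5 + 0.8·(3.0 − 2.5) = 2.5 + 0.8·0.5 = 2.9.

2.90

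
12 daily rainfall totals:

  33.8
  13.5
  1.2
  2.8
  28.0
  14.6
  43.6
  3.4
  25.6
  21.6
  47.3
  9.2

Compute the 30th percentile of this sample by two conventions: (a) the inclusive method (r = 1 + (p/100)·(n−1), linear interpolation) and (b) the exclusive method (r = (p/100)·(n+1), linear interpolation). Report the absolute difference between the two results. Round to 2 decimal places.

Sorted: 1.2, 2.8, 3.4, 9.2, 13.5, 14.6, 21.6, 25.6, 28.0, 33.8, 43.6, 47.3.
n = 12.
(a) r = 4.3; between ranks 4 (9.2) and 5 (13.5): 10.49.
(b) r = 3.9; between ranks 3 (3.4) and 4 (9.2): 8.62.
|10.49 − 8.62| = 1.87.

1.87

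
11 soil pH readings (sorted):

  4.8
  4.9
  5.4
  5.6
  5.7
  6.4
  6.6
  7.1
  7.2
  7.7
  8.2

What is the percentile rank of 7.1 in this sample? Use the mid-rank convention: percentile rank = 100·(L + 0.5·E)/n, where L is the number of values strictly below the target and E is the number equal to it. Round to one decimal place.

68.2

Count below 7.1: L = 7; count equal: E = 1; n = 11.
Percentile rank = 100·(7 + 0.5·1)/11 = 100·7.5/11 = 68.18.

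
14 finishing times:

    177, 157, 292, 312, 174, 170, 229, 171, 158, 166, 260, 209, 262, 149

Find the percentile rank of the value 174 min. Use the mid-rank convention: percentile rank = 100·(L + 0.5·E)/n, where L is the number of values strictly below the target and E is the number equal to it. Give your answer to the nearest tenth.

46.4

Sorted: 149, 157, 158, 166, 170, 171, 174, 177, 209, 229, 260, 262, 292, 312.
Count below 174: L = 6; count equal: E = 1; n = 14.
Percentile rank = 100·(6 + 0.5·1)/14 = 100·6.5/14 = 46.43.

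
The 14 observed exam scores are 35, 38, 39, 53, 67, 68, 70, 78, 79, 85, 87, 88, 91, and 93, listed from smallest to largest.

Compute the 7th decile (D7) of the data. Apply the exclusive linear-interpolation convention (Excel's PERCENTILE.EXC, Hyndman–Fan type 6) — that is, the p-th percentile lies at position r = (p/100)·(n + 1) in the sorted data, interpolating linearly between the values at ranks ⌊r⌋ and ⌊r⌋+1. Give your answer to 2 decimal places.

86.00

n = 14.
r = (70/100)·(14 + 1) = 10.5.
Rank 10 is 85 and rank 11 is 87.
Interpolate: 85 + 0.5·(87 − 85) = 85 + 0.5·2 = 86.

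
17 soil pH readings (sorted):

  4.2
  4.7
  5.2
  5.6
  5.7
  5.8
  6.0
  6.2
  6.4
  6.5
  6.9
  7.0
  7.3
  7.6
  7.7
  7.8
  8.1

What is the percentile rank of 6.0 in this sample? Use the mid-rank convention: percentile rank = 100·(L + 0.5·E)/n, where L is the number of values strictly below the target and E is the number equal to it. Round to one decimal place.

38.2

Count below 6.0: L = 6; count equal: E = 1; n = 17.
Percentile rank = 100·(6 + 0.5·1)/17 = 100·6.5/17 = 38.24.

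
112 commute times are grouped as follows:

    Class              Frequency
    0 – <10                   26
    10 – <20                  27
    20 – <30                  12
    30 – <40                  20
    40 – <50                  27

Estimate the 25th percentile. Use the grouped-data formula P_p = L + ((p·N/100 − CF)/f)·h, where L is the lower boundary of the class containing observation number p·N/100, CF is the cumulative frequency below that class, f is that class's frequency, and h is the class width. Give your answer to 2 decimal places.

10.74

N = 112; target position k = 25/100 · 112 = 28.
Cumulative frequencies: 26, 53, 65, 85, 112.
Observation 28 falls in the class 10 – <20.
L = 10, CF = 26, f = 27, h = 10.
P25 = 10 + ((28 − 26)/27)·10 = 10 + 0.740741 = 10.7407.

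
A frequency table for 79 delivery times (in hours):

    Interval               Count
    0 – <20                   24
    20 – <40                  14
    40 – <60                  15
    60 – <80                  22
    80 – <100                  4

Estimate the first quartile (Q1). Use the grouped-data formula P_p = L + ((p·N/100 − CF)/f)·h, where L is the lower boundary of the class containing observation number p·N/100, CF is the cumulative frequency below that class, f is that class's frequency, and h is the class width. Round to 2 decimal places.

N = 79; target position k = 25/100 · 79 = 19.75.
Cumulative frequencies: 24, 38, 53, 75, 79.
Observation 19.75 falls in the class 0 – <20.
L = 0, CF = 0, f = 24, h = 20.
P25 = 0 + ((19.75 − 0)/24)·20 = 0 + 16.4583 = 16.4583.

16.46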